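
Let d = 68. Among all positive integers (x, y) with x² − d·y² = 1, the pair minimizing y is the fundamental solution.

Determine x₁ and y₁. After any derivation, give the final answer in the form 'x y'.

[8; 4,16] for √68; ℓ=2 ⇒ convergent index 1
k=0  a_k=8  p_k/q_k = 8/1
k=1  a_k=4  p_k/q_k = 33/4
fundamental: x₁=33, y₁=4  (since 1089 − 68·16 = 1)

33 4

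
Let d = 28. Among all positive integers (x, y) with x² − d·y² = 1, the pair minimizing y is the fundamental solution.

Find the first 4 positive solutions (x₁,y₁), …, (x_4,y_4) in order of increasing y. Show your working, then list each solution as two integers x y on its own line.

[5; 3,2,3,10] for √28; ℓ=4 ⇒ convergent index 3
step 0: (5, 1)  from 5·(1,0) + (0,1)
step 1: (16, 3)  from 3·(5,1) + (1,0)
step 2: (37, 7)  from 2·(16,3) + (5,1)
step 3: (127, 24)  from 3·(37,7) + (16,3)
→ (127, 24).  Check: 127²=16129, 28·24²=16128, difference 1.
k=2:  x_2 = 127·127+28·24·24 = 32257,  y_2 = 127·24+24·127 = 6096
k=3:  x_3 = 127·32257+28·24·6096 = 8193151,  y_3 = 127·6096+24·32257 = 1548360
k=4:  x_4 = 127·8193151+28·24·1548360 = 2081028097,  y_4 = 127·1548360+24·8193151 = 393277344

127 24
32257 6096
8193151 1548360
2081028097 393277344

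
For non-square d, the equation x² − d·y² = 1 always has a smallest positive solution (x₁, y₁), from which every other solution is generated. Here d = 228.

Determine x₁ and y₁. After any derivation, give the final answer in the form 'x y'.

151 10

√228 = [15; 10,30, …], period ℓ=2 (even) → k=1
step 0: (15, 1)  from 15·(1,0) + (0,1)
step 1: (151, 10)  from 10·(15,1) + (1,0)
fundamental: x₁=151, y₁=10  (since 22801 − 228·100 = 1)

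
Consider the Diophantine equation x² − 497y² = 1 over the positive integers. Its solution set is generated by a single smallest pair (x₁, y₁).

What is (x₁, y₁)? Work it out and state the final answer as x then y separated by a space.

d=497: √d = [22; 3,2,2,5,6,5,2,2,3,44] (ℓ=10, even), read p_9/q_9
a_0=22:  p_0=22·1+0=22,  q_0=22·0+1=1
a_1=3:  p_1=3·22+1=67,  q_1=3·1+0=3
a_2=2:  p_2=2·67+22=156,  q_2=2·3+1=7
…
a_5=6:  p_5=6·2051+379=12685,  q_5=6·92+17=569
a_6=5:  p_6=5·12685+2051=65476,  q_6=5·569+92=2937
a_7=2:  p_7=2·65476+12685=143637,  q_7=2·2937+569=6443
a_8=2:  p_8=2·143637+65476=352750,  q_8=2·6443+2937=15823
a_9=3:  p_9=3·352750+143637=1201887,  q_9=3·15823+6443=53912
→ (1201887, 53912).  Check: 1201887²=1444532360769, 497·53912²=1444532360768, difference 1.

1201887 53912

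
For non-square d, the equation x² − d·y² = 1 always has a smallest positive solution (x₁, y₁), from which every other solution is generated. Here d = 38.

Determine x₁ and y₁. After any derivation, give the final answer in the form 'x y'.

37 6

[6; 6,12] for √38; ℓ=2 ⇒ convergent index 1
i=0: a=6 ⇒ p=6, q=1
i=1: a=6 ⇒ p=37, q=6
(x₁, y₁) = (37, 6);  37² − 38·6² = 1 ✓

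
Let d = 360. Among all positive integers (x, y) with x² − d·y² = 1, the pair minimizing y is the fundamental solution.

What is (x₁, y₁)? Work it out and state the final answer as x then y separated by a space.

19 1

d=360: √d = [18; 1,36] (ℓ=2, even), read p_1/q_1
i=0: a=18 ⇒ p=18, q=1
i=1: a=1 ⇒ p=19, q=1
(x₁, y₁) = (19, 1);  19² − 360·1² = 1 ✓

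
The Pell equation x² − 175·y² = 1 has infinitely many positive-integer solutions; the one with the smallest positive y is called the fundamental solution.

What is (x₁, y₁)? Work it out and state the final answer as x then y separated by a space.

√175 → a₀=13, period (4,2,1,2,4,26); ℓ=6 even so k=5
step 0: (13, 1)  from 13·(1,0) + (0,1)
step 1: (53, 4)  from 4·(13,1) + (1,0)
…
step 4: (463, 35)  from 2·(172,13) + (119,9)
step 5: (2024, 153)  from 4·(463,35) + (172,13)
→ (2024, 153).  Check: 2024²=4096576, 175·153²=4096575, difference 1.

2024 153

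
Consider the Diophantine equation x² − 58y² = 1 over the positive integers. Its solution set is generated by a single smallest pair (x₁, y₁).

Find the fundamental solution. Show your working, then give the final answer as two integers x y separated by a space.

[7; 1,1,1,1,1,1,14] for √58; ℓ=7 ⇒ convergent index 13
a_0=7:  p_0=7·1+0=7,  q_0=7·0+1=1
…
a_3=1:  p_3=1·15+8=23,  q_3=1·2+1=3
a_4=1:  p_4=1·23+15=38,  q_4=1·3+2=5
…
a_10=1:  p_10=1·2993+1546=4539,  q_10=1·393+203=596
…
a_12=1:  p_12=1·7532+4539=12071,  q_12=1·989+596=1585
a_13=1:  p_13=1·12071+7532=19603,  q_13=1·1585+989=2574
(x₁, y₁) = (19603, 2574);  19603² − 58·2574² = 1 ✓

19603 2574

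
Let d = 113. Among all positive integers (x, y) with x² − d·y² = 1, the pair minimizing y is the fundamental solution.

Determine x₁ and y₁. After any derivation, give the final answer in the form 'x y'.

[10; 1,1,1,2,2,1,1,1,20] for √113; ℓ=9 ⇒ convergent index 17
a_0=10:  p_0=10·1+0=10,  q_0=10·0+1=1
…
a_2=1:  p_2=1·11+10=21,  q_2=1·1+1=2
…
a_4=2:  p_4=2·32+21=85,  q_4=2·3+2=8
a_5=2:  p_5=2·85+32=202,  q_5=2·8+3=19
a_6=1:  p_6=1·202+85=287,  q_6=1·19+8=27
…
a_8=1:  p_8=1·489+287=776,  q_8=1·46+27=73
…
a_10=1:  p_10=1·16009+776=16785,  q_10=1·1506+73=1579
a_11=1:  p_11=1·16785+16009=32794,  q_11=1·1579+1506=3085
a_12=1:  p_12=1·32794+16785=49579,  q_12=1·3085+1579=4664
a_13=2:  p_13=2·49579+32794=131952,  q_13=2·4664+3085=12413
…
a_16=1:  p_16=1·445435+313483=758918,  q_16=1·41903+29490=71393
a_17=1:  p_17=1·758918+445435=1204353,  q_17=1·71393+41903=113296
(x₁, y₁) = (1204353, 113296);  1204353² − 113·113296² = 1 ✓

1204353 113296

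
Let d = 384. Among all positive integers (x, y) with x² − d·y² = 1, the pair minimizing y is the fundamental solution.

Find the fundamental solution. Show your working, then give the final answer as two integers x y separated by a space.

4801 245

√384 = [19; 1,1,2,9,2,1,1,38, …], period ℓ=8 (even) → k=7
step 0: (19, 1)  from 19·(1,0) + (0,1)
…
step 2: (39, 2)  from 1·(20,1) + (19,1)
…
step 4: (921, 47)  from 9·(98,5) + (39,2)
step 5: (1940, 99)  from 2·(921,47) + (98,5)
step 6: (2861, 146)  from 1·(1940,99) + (921,47)
step 7: (4801, 245)  from 1·(2861,146) + (1940,99)
(x₁, y₁) = (4801, 245);  4801² − 384·245² = 1 ✓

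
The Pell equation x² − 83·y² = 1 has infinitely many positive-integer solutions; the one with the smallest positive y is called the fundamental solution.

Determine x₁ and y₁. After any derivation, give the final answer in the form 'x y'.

82 9

√83 = [9; 9,18, …], period ℓ=2 (even) → k=1
step 0: (9, 1)  from 9·(1,0) + (0,1)
step 1: (82, 9)  from 9·(9,1) + (1,0)
fundamental: x₁=82, y₁=9  (since 6724 − 83·81 = 1)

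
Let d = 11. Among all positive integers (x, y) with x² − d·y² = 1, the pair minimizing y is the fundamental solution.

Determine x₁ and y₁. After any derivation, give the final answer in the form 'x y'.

[3; 3,6] for √11; ℓ=2 ⇒ convergent index 1
i=0: a=3 ⇒ p=3, q=1
i=1: a=3 ⇒ p=10, q=3
fundamental: x₁=10, y₁=3  (since 100 − 11·9 = 1)

10 3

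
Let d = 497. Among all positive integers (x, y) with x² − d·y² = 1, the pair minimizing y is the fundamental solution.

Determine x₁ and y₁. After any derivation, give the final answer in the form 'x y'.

1201887 53912

√497 = [22; 3,2,2,5,6,5,2,2,3,44, …], period ℓ=10 (even) → k=9
k=0  a_k=22  p_k/q_k = 22/1
…
k=5  a_k=6  p_k/q_k = 12685/569
…
k=8  a_k=2  p_k/q_k = 352750/15823
k=9  a_k=3  p_k/q_k = 1201887/53912
(x₁, y₁) = (1201887, 53912);  1201887² − 497·53912² = 1 ✓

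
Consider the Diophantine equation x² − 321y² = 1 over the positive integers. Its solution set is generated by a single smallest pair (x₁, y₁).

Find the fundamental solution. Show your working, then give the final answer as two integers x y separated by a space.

215 12

[17; 1,10,1,34] for √321; ℓ=4 ⇒ convergent index 3
i=0: a=17 ⇒ p=17, q=1
i=1: a=1 ⇒ p=18, q=1
i=2: a=10 ⇒ p=197, q=11
i=3: a=1 ⇒ p=215, q=12
(x₁, y₁) = (215, 12);  215² − 321·12² = 1 ✓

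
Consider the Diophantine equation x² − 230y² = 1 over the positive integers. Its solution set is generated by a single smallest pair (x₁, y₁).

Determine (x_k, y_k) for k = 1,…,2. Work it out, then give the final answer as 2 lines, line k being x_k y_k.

91 6
16561 1092

√230 → a₀=15, period (6,30); ℓ=2 even so k=1
a_0=15:  p_0=15·1+0=15,  q_0=15·0+1=1
a_1=6:  p_1=6·15+1=91,  q_1=6·1+0=6
fundamental: x₁=91, y₁=6  (since 8281 − 230·36 = 1)
(x_2, y_2) = (91·91 + 230·6·6, 91·6 + 6·91) = (16561, 1092)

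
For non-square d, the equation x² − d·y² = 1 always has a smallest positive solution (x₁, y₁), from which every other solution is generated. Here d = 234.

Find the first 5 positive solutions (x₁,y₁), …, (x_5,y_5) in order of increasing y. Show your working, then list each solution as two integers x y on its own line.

√234 → a₀=15, period (3,2,1,2,1,2,3,30); ℓ=8 even so k=7
step 0: (15, 1)  from 15·(1,0) + (0,1)
…
step 4: (413, 27)  from 2·(153,10) + (107,7)
…
step 6: (1545, 101)  from 2·(566,37) + (413,27)
step 7: (5201, 340)  from 3·(1545,101) + (566,37)
→ (5201, 340).  Check: 5201²=27050401, 234·340²=27050400, difference 1.
n=2: (5201,340)∘(5201,340) = (5201·5201+234·340·340, 5201·340+340·5201) = (54100801,3536680)
n=3: (54100801,3536680)∘(5201,340) = (5201·54100801+234·340·3536680, 5201·3536680+340·54100801) = (562756526801,36788545020)
n=4: (562756526801,36788545020)∘(5201,340) = (5201·562756526801+234·340·36788545020, 5201·36788545020+340·562756526801) = (5853793337683201,382674441761360)
n=5: (5853793337683201,382674441761360)∘(5201,340) = (5201·5853793337683201+234·340·382674441761360, 5201·382674441761360+340·5853793337683201) = (60891157735824130001,3980579506413121700)

5201 340
54100801 3536680
562756526801 36788545020
5853793337683201 382674441761360
60891157735824130001 3980579506413121700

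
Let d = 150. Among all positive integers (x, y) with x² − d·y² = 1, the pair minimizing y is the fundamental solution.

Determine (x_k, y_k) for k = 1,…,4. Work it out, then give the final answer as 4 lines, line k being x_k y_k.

[12; 4,24] for √150; ℓ=2 ⇒ convergent index 1
k=0  a_k=12  p_k/q_k = 12/1
k=1  a_k=4  p_k/q_k = 49/4
fundamental: x₁=49, y₁=4  (since 2401 − 150·16 = 1)
n=2: (49,4)∘(49,4) = (49·49+150·4·4, 49·4+4·49) = (4801,392)
n=3: (4801,392)∘(49,4) = (49·4801+150·4·392, 49·392+4·4801) = (470449,38412)
n=4: (470449,38412)∘(49,4) = (49·470449+150·4·38412, 49·38412+4·470449) = (46099201,3763984)

49 4
4801 392
470449 38412
46099201 3763984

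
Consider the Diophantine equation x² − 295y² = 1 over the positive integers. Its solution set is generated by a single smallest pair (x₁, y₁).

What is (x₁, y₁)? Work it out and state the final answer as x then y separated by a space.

2024999 117900

√295 = [17; 5,1,2,3,2,6,2,3,2,1,5,34, …], period ℓ=12 (even) → k=11
a_0=17:  p_0=17·1+0=17,  q_0=17·0+1=1
…
a_2=1:  p_2=1·86+17=103,  q_2=1·5+1=6
a_3=2:  p_3=2·103+86=292,  q_3=2·6+5=17
…
a_5=2:  p_5=2·979+292=2250,  q_5=2·57+17=131
…
a_7=2:  p_7=2·14479+2250=31208,  q_7=2·843+131=1817
…
a_9=2:  p_9=2·108103+31208=247414,  q_9=2·6294+1817=14405
a_10=1:  p_10=1·247414+108103=355517,  q_10=1·14405+6294=20699
a_11=5:  p_11=5·355517+247414=2024999,  q_11=5·20699+14405=117900
→ (2024999, 117900).  Check: 2024999²=4100620950001, 295·117900²=4100620950000, difference 1.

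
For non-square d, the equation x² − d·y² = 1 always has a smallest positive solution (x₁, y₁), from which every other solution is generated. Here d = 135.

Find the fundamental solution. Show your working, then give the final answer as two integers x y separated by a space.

244 21

√135 → a₀=11, period (1,1,1,1,1,1,1,22); ℓ=8 even so k=7
a_0=11:  p_0=11·1+0=11,  q_0=11·0+1=1
a_1=1:  p_1=1·11+1=12,  q_1=1·1+0=1
a_2=1:  p_2=1·12+11=23,  q_2=1·1+1=2
…
a_4=1:  p_4=1·35+23=58,  q_4=1·3+2=5
…
a_6=1:  p_6=1·93+58=151,  q_6=1·8+5=13
a_7=1:  p_7=1·151+93=244,  q_7=1·13+8=21
fundamental: x₁=244, y₁=21  (since 59536 − 135·441 = 1)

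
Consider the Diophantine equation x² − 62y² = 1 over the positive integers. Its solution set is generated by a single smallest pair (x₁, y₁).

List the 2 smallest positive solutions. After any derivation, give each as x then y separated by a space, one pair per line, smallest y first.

63 8
7937 1008

[7; 1,6,1,14] for √62; ℓ=4 ⇒ convergent index 3
a_0=7:  p_0=7·1+0=7,  q_0=7·0+1=1
…
a_2=6:  p_2=6·8+7=55,  q_2=6·1+1=7
a_3=1:  p_3=1·55+8=63,  q_3=1·7+1=8
→ (63, 8).  Check: 63²=3969, 62·8²=3968, difference 1.
n=2: (63,8)∘(63,8) = (63·63+62·8·8, 63·8+8·63) = (7937,1008)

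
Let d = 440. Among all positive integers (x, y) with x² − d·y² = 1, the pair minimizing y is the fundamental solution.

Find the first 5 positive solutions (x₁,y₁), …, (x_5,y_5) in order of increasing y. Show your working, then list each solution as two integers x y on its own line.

21 1
881 42
36981 1763
1552321 74004
65160501 3106405

√440 → a₀=20, period (1,40); ℓ=2 even so k=1
a_0=20:  p_0=20·1+0=20,  q_0=20·0+1=1
a_1=1:  p_1=1·20+1=21,  q_1=1·1+0=1
→ (21, 1).  Check: 21²=441, 440·1²=440, difference 1.
n=2: (21,1)∘(21,1) = (21·21+440·1·1, 21·1+1·21) = (881,42)
n=3: (881,42)∘(21,1) = (21·881+440·1·42, 21·42+1·881) = (36981,1763)
n=4: (36981,1763)∘(21,1) = (21·36981+440·1·1763, 21·1763+1·36981) = (1552321,74004)
n=5: (1552321,74004)∘(21,1) = (21·1552321+440·1·74004, 21·74004+1·1552321) = (65160501,3106405)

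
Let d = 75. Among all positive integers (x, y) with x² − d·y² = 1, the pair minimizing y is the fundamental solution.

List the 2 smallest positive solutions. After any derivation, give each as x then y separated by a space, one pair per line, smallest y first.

d=75: √d = [8; 1,1,1,16] (ℓ=4, even), read p_3/q_3
k=0  a_k=8  p_k/q_k = 8/1
k=1  a_k=1  p_k/q_k = 9/1
k=2  a_k=1  p_k/q_k = 17/2
k=3  a_k=1  p_k/q_k = 26/3
fundamental: x₁=26, y₁=3  (since 676 − 75·9 = 1)
(26+3√75)^2 = 1351 + 156√75

26 3
1351 156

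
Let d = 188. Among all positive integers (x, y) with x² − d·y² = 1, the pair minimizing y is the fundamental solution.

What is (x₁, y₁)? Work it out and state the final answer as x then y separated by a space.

4607 336

[13; 1,2,2,6,2,2,1,26] for √188; ℓ=8 ⇒ convergent index 7
step 0: (13, 1)  from 13·(1,0) + (0,1)
…
step 4: (617, 45)  from 6·(96,7) + (41,3)
step 5: (1330, 97)  from 2·(617,45) + (96,7)
step 6: (3277, 239)  from 2·(1330,97) + (617,45)
step 7: (4607, 336)  from 1·(3277,239) + (1330,97)
(x₁, y₁) = (4607, 336);  4607² − 188·336² = 1 ✓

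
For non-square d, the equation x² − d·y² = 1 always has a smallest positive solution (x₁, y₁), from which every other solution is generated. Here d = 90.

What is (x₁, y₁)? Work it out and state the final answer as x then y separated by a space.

[9; 2,18] for √90; ℓ=2 ⇒ convergent index 1
k=0  a_k=9  p_k/q_k = 9/1
k=1  a_k=2  p_k/q_k = 19/2
(x₁, y₁) = (19, 2);  19² − 90·2² = 1 ✓

19 2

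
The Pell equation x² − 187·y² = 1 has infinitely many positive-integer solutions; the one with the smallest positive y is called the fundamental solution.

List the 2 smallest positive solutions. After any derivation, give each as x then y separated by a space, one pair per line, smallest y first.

1682 123
5658247 413772

√187 → a₀=13, period (1,2,13,2,1,26); ℓ=6 even so k=5
step 0: (13, 1)  from 13·(1,0) + (0,1)
…
step 2: (41, 3)  from 2·(14,1) + (13,1)
step 3: (547, 40)  from 13·(41,3) + (14,1)
step 4: (1135, 83)  from 2·(547,40) + (41,3)
step 5: (1682, 123)  from 1·(1135,83) + (547,40)
fundamental: x₁=1682, y₁=123  (since 2829124 − 187·15129 = 1)
(1682+123√187)^2 = 5658247 + 413772√187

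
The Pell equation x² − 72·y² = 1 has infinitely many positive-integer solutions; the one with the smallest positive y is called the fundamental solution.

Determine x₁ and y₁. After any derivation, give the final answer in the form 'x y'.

√72 = [8; 2,16, …], period ℓ=2 (even) → k=1
step 0: (8, 1)  from 8·(1,0) + (0,1)
step 1: (17, 2)  from 2·(8,1) + (1,0)
(x₁, y₁) = (17, 2);  17² − 72·2² = 1 ✓

17 2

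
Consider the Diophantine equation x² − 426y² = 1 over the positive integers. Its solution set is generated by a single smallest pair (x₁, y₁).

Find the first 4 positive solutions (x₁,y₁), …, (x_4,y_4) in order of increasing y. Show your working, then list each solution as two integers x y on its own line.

88751 4300
15753480001 763258600
2796274207048751 135479928012900
496344264283813920001 24047958181382517200

√426 → a₀=20, period (1,1,1,3,2,6,2,3,1,1,1,40); ℓ=12 even so k=11
k=0  a_k=20  p_k/q_k = 20/1
k=1  a_k=1  p_k/q_k = 21/1
k=2  a_k=1  p_k/q_k = 41/2
k=3  a_k=1  p_k/q_k = 62/3
…
k=6  a_k=6  p_k/q_k = 3323/161
k=7  a_k=2  p_k/q_k = 7162/347
…
k=9  a_k=1  p_k/q_k = 31971/1549
k=10  a_k=1  p_k/q_k = 56780/2751
k=11  a_k=1  p_k/q_k = 88751/4300
(x₁, y₁) = (88751, 4300);  88751² − 426·4300² = 1 ✓
k=2:  x_2 = 88751·88751+426·4300·4300 = 15753480001,  y_2 = 88751·4300+4300·88751 = 763258600
k=3:  x_3 = 88751·15753480001+426·4300·763258600 = 2796274207048751,  y_3 = 88751·763258600+4300·15753480001 = 135479928012900
k=4:  x_4 = 88751·2796274207048751+426·4300·135479928012900 = 496344264283813920001,  y_4 = 88751·135479928012900+4300·2796274207048751 = 24047958181382517200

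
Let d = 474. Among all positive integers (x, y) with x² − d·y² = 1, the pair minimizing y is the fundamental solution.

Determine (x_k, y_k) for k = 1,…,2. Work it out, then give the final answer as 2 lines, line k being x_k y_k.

193549 8890
74922430801 3441301220

[21; 1,3,2,1,1,…,3,1,42] for √474; ℓ=14 ⇒ convergent index 13
step 0: (21, 1)  from 21·(1,0) + (0,1)
step 1: (22, 1)  from 1·(21,1) + (1,0)
step 2: (87, 4)  from 3·(22,1) + (21,1)
…
step 5: (479, 22)  from 1·(283,13) + (196,9)
step 6: (762, 35)  from 1·(479,22) + (283,13)
…
step 9: (10864, 499)  from 1·(5813,267) + (5051,232)
step 10: (16677, 766)  from 1·(10864,499) + (5813,267)
…
step 12: (149331, 6859)  from 3·(44218,2031) + (16677,766)
step 13: (193549, 8890)  from 1·(149331,6859) + (44218,2031)
(x₁, y₁) = (193549, 8890);  193549² − 474·8890² = 1 ✓
n=2: (193549,8890)∘(193549,8890) = (193549·193549+474·8890·8890, 193549·8890+8890·193549) = (74922430801,3441301220)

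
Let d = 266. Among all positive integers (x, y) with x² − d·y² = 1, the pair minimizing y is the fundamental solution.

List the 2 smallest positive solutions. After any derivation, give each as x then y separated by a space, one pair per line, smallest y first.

d=266: √d = [16; 3,4,3,32] (ℓ=4, even), read p_3/q_3
a_0=16:  p_0=16·1+0=16,  q_0=16·0+1=1
…
a_2=4:  p_2=4·49+16=212,  q_2=4·3+1=13
a_3=3:  p_3=3·212+49=685,  q_3=3·13+3=42
(x₁, y₁) = (685, 42);  685² − 266·42² = 1 ✓
(x_2, y_2) = (685·685 + 266·42·42, 685·42 + 42·685) = (938449, 57540)

685 42
938449 57540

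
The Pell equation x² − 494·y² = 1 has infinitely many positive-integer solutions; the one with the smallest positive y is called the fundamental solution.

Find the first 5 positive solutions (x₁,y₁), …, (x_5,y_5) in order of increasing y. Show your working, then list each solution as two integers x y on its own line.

73035 3286
10668222449 479986020
1558307253052395 70111557938114
227621940442695115201 10241195267540325960
33248736838906168224357675 1495931392659503855039086

√494 → a₀=22, period (4,2,2,1,2,1,2,2,4,44); ℓ=10 even so k=9
a_0=22:  p_0=22·1+0=22,  q_0=22·0+1=1
…
a_2=2:  p_2=2·89+22=200,  q_2=2·4+1=9
a_3=2:  p_3=2·200+89=489,  q_3=2·9+4=22
a_4=1:  p_4=1·489+200=689,  q_4=1·22+9=31
…
a_7=2:  p_7=2·2556+1867=6979,  q_7=2·115+84=314
a_8=2:  p_8=2·6979+2556=16514,  q_8=2·314+115=743
a_9=4:  p_9=4·16514+6979=73035,  q_9=4·743+314=3286
→ (73035, 3286).  Check: 73035²=5334111225, 494·3286²=5334111224, difference 1.
n=2: (73035,3286)∘(73035,3286) = (73035·73035+494·3286·3286, 73035·3286+3286·73035) = (10668222449,479986020)
n=3: (10668222449,479986020)∘(73035,3286) = (73035·10668222449+494·3286·479986020, 73035·479986020+3286·10668222449) = (1558307253052395,70111557938114)
n=4: (1558307253052395,70111557938114)∘(73035,3286) = (73035·1558307253052395+494·3286·70111557938114, 73035·70111557938114+3286·1558307253052395) = (227621940442695115201,10241195267540325960)
n=5: (227621940442695115201,10241195267540325960)∘(73035,3286) = (73035·227621940442695115201+494·3286·10241195267540325960, 73035·10241195267540325960+3286·227621940442695115201) = (33248736838906168224357675,1495931392659503855039086)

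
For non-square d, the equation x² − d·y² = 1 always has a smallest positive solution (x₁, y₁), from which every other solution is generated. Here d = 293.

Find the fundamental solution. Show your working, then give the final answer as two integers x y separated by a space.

12320649 719780

d=293: √d = [17; 8,1,1,8,34] (ℓ=5, odd), read p_9/q_9
k=0  a_k=17  p_k/q_k = 17/1
k=1  a_k=8  p_k/q_k = 137/8
k=2  a_k=1  p_k/q_k = 154/9
k=3  a_k=1  p_k/q_k = 291/17
k=4  a_k=8  p_k/q_k = 2482/145
k=5  a_k=34  p_k/q_k = 84679/4947
k=6  a_k=8  p_k/q_k = 679914/39721
k=7  a_k=1  p_k/q_k = 764593/44668
k=8  a_k=1  p_k/q_k = 1444507/84389
k=9  a_k=8  p_k/q_k = 12320649/719780
fundamental: x₁=12320649, y₁=719780  (since 151798391781201 − 293·518083248400 = 1)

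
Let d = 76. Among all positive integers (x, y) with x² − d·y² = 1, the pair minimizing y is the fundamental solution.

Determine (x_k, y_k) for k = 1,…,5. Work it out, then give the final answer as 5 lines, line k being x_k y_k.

57799 6630
6681448801 766414740
772362118440199 88596011107890
89283516160768675201 10241521691283453480
10320995900380175197444999 1183899424380388644273150

[8; 1,2,1,1,5,4,5,1,1,2,1,16] for √76; ℓ=12 ⇒ convergent index 11
step 0: (8, 1)  from 8·(1,0) + (0,1)
step 1: (9, 1)  from 1·(8,1) + (1,0)
step 2: (26, 3)  from 2·(9,1) + (8,1)
step 3: (35, 4)  from 1·(26,3) + (9,1)
step 4: (61, 7)  from 1·(35,4) + (26,3)
step 5: (340, 39)  from 5·(61,7) + (35,4)
step 6: (1421, 163)  from 4·(340,39) + (61,7)
step 7: (7445, 854)  from 5·(1421,163) + (340,39)
…
step 9: (16311, 1871)  from 1·(8866,1017) + (7445,854)
step 10: (41488, 4759)  from 2·(16311,1871) + (8866,1017)
step 11: (57799, 6630)  from 1·(41488,4759) + (16311,1871)
(x₁, y₁) = (57799, 6630);  57799² − 76·6630² = 1 ✓
n=2: (57799,6630)∘(57799,6630) = (57799·57799+76·6630·6630, 57799·6630+6630·57799) = (6681448801,766414740)
n=3: (6681448801,766414740)∘(57799,6630) = (57799·6681448801+76·6630·766414740, 57799·766414740+6630·6681448801) = (772362118440199,88596011107890)
n=4: (772362118440199,88596011107890)∘(57799,6630) = (57799·772362118440199+76·6630·88596011107890, 57799·88596011107890+6630·772362118440199) = (89283516160768675201,10241521691283453480)
n=5: (89283516160768675201,10241521691283453480)∘(57799,6630) = (57799·89283516160768675201+76·6630·10241521691283453480, 57799·10241521691283453480+6630·89283516160768675201) = (10320995900380175197444999,1183899424380388644273150)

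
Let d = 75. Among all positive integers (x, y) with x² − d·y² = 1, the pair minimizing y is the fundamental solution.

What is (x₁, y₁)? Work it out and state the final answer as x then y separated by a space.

d=75: √d = [8; 1,1,1,16] (ℓ=4, even), read p_3/q_3
i=0: a=8 ⇒ p=8, q=1
i=1: a=1 ⇒ p=9, q=1
i=2: a=1 ⇒ p=17, q=2
i=3: a=1 ⇒ p=26, q=3
→ (26, 3).  Check: 26²=676, 75·3²=675, difference 1.

26 3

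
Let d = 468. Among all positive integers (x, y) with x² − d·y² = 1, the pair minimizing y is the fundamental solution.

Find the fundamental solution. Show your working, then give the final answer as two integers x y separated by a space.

649 30

d=468: √d = [21; 1,1,1,2,1,1,1,42] (ℓ=8, even), read p_7/q_7
k=0  a_k=21  p_k/q_k = 21/1
…
k=2  a_k=1  p_k/q_k = 43/2
…
k=4  a_k=2  p_k/q_k = 173/8
…
k=6  a_k=1  p_k/q_k = 411/19
k=7  a_k=1  p_k/q_k = 649/30
→ (649, 30).  Check: 649²=421201, 468·30²=421200, difference 1.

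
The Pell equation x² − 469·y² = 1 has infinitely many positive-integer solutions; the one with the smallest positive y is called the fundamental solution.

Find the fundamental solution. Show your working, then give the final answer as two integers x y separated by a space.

d=469: √d = [21; 1,1,1,10,6,10,1,1,1,42] (ℓ=10, even), read p_9/q_9
i=0: a=21 ⇒ p=21, q=1
i=1: a=1 ⇒ p=22, q=1
i=2: a=1 ⇒ p=43, q=2
…
i=6: a=10 ⇒ p=42923, q=1982
i=7: a=1 ⇒ p=47146, q=2177
i=8: a=1 ⇒ p=90069, q=4159
i=9: a=1 ⇒ p=137215, q=6336
(x₁, y₁) = (137215, 6336);  137215² − 469·6336² = 1 ✓

137215 6336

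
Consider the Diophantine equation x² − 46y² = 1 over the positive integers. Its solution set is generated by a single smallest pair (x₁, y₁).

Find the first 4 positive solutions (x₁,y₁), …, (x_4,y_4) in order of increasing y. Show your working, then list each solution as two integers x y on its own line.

24335 3588
1184384449 174627960
57643991108495 8499142809612
2805533046066067201 413653280369188080

√46 → a₀=6, period (1,3,1,1,2,6,2,1,1,3,1,12); ℓ=12 even so k=11
step 0: (6, 1)  from 6·(1,0) + (0,1)
…
step 2: (27, 4)  from 3·(7,1) + (6,1)
…
step 4: (61, 9)  from 1·(34,5) + (27,4)
step 5: (156, 23)  from 2·(61,9) + (34,5)
…
step 7: (2150, 317)  from 2·(997,147) + (156,23)
…
step 10: (19038, 2807)  from 3·(5297,781) + (3147,464)
step 11: (24335, 3588)  from 1·(19038,2807) + (5297,781)
(x₁, y₁) = (24335, 3588);  24335² − 46·3588² = 1 ✓
(x_2, y_2) = (24335·24335 + 46·3588·3588, 24335·3588 + 3588·24335) = (1184384449, 174627960)
(x_3, y_3) = (24335·1184384449 + 46·3588·174627960, 24335·174627960 + 3588·1184384449) = (57643991108495, 8499142809612)
(x_4, y_4) = (24335·57643991108495 + 46·3588·8499142809612, 24335·8499142809612 + 3588·57643991108495) = (2805533046066067201, 413653280369188080)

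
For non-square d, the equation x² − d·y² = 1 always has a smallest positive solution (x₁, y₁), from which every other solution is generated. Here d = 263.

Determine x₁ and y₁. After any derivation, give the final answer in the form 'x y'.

139128 8579

√263 → a₀=16, period (4,1,1,1,1,15,1,1,1,1,4,32); ℓ=12 even so k=11
step 0: (16, 1)  from 16·(1,0) + (0,1)
…
step 2: (81, 5)  from 1·(65,4) + (16,1)
step 3: (146, 9)  from 1·(81,5) + (65,4)
…
step 5: (373, 23)  from 1·(227,14) + (146,9)
step 6: (5822, 359)  from 15·(373,23) + (227,14)
step 7: (6195, 382)  from 1·(5822,359) + (373,23)
…
step 9: (18212, 1123)  from 1·(12017,741) + (6195,382)
step 10: (30229, 1864)  from 1·(18212,1123) + (12017,741)
step 11: (139128, 8579)  from 4·(30229,1864) + (18212,1123)
fundamental: x₁=139128, y₁=8579  (since 19356600384 − 263·73599241 = 1)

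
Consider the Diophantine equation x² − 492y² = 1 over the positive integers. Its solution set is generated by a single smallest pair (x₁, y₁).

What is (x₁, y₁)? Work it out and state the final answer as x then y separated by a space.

29767 1342

√492 = [22; 5,1,1,10,1,1,5,44, …], period ℓ=8 (even) → k=7
step 0: (22, 1)  from 22·(1,0) + (0,1)
…
step 2: (133, 6)  from 1·(111,5) + (22,1)
…
step 5: (2817, 127)  from 1·(2573,116) + (244,11)
step 6: (5390, 243)  from 1·(2817,127) + (2573,116)
step 7: (29767, 1342)  from 5·(5390,243) + (2817,127)
(x₁, y₁) = (29767, 1342);  29767² − 492·1342² = 1 ✓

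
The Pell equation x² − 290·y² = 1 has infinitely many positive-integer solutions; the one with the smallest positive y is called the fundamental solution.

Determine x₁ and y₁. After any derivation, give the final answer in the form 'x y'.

579 34

√290 → a₀=17, period (34); ℓ=1 odd so k=1
i=0: a=17 ⇒ p=17, q=1
i=1: a=34 ⇒ p=579, q=34
fundamental: x₁=579, y₁=34  (since 335241 − 290·1156 = 1)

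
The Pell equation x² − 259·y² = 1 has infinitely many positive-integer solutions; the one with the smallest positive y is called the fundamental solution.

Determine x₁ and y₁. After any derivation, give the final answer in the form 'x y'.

847225 52644

√259 → a₀=16, period (10,1,2,3,4,3,2,1,10,32); ℓ=10 even so k=9
i=0: a=16 ⇒ p=16, q=1
i=1: a=10 ⇒ p=161, q=10
…
i=3: a=2 ⇒ p=515, q=32
i=4: a=3 ⇒ p=1722, q=107
i=5: a=4 ⇒ p=7403, q=460
i=6: a=3 ⇒ p=23931, q=1487
i=7: a=2 ⇒ p=55265, q=3434
i=8: a=1 ⇒ p=79196, q=4921
i=9: a=10 ⇒ p=847225, q=52644
fundamental: x₁=847225, y₁=52644  (since 717790200625 − 259·2771390736 = 1)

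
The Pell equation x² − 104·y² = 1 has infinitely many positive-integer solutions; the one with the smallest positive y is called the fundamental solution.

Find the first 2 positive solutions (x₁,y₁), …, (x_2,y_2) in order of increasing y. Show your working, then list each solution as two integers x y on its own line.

51 5
5201 510

d=104: √d = [10; 5,20] (ℓ=2, even), read p_1/q_1
a_0=10:  p_0=10·1+0=10,  q_0=10·0+1=1
a_1=5:  p_1=5·10+1=51,  q_1=5·1+0=5
fundamental: x₁=51, y₁=5  (since 2601 − 104·25 = 1)
(51+5√104)^2 = 5201 + 510√104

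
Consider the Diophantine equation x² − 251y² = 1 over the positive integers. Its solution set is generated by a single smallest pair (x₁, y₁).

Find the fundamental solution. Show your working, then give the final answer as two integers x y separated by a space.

d=251: √d = [15; 1,5,2,1,2,…,5,1,30] (ℓ=14, even), read p_13/q_13
step 0: (15, 1)  from 15·(1,0) + (0,1)
step 1: (16, 1)  from 1·(15,1) + (1,0)
…
step 4: (301, 19)  from 1·(206,13) + (95,6)
…
step 6: (1917, 121)  from 2·(808,51) + (301,19)
step 7: (29563, 1866)  from 15·(1917,121) + (808,51)
…
step 9: (151649, 9572)  from 2·(61043,3853) + (29563,1866)
…
step 11: (577033, 36422)  from 2·(212692,13425) + (151649,9572)
step 12: (3097857, 195535)  from 5·(577033,36422) + (212692,13425)
step 13: (3674890, 231957)  from 1·(3097857,195535) + (577033,36422)
(x₁, y₁) = (3674890, 231957);  3674890² − 251·231957² = 1 ✓

3674890 231957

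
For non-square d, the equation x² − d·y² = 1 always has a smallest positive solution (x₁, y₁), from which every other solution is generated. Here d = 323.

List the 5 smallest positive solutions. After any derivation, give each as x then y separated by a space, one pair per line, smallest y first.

18 1
647 36
23274 1295
837217 46584
30116538 1675729

d=323: √d = [17; 1,34] (ℓ=2, even), read p_1/q_1
step 0: (17, 1)  from 17·(1,0) + (0,1)
step 1: (18, 1)  from 1·(17,1) + (1,0)
→ (18, 1).  Check: 18²=324, 323·1²=323, difference 1.
k=2:  x_2 = 18·18+323·1·1 = 647,  y_2 = 18·1+1·18 = 36
k=3:  x_3 = 18·647+323·1·36 = 23274,  y_3 = 18·36+1·647 = 1295
k=4:  x_4 = 18·23274+323·1·1295 = 837217,  y_4 = 18·1295+1·23274 = 46584
k=5:  x_5 = 18·837217+323·1·46584 = 30116538,  y_5 = 18·46584+1·837217 = 1675729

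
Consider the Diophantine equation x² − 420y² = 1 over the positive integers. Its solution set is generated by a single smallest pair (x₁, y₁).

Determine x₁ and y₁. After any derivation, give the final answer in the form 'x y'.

√420 = [20; 2,40, …], period ℓ=2 (even) → k=1
a_0=20:  p_0=20·1+0=20,  q_0=20·0+1=1
a_1=2:  p_1=2·20+1=41,  q_1=2·1+0=2
(x₁, y₁) = (41, 2);  41² − 420·2² = 1 ✓

41 2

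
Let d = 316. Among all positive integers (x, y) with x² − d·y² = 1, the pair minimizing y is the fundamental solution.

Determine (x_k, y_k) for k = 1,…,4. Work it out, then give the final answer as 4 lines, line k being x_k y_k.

[17; 1,3,2,8,2,3,1,34] for √316; ℓ=8 ⇒ convergent index 7
i=0: a=17 ⇒ p=17, q=1
i=1: a=1 ⇒ p=18, q=1
…
i=3: a=2 ⇒ p=160, q=9
…
i=6: a=3 ⇒ p=9937, q=559
i=7: a=1 ⇒ p=12799, q=720
fundamental: x₁=12799, y₁=720  (since 163814401 − 316·518400 = 1)
(12799+720√316)^2 = 327628801 + 18430560√316
(12799+720√316)^3 = 8386642035199 + 471785474160√316
(12799+720√316)^4 = 214681262489395201 + 12076764549117120√316

12799 720
327628801 18430560
8386642035199 471785474160
214681262489395201 12076764549117120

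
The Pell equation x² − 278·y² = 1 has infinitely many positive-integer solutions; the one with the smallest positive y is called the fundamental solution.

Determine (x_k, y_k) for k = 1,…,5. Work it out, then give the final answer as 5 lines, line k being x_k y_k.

2501 150
12510001 750300
62575022501 3753000450
313000250040001 18772507500600
1565627188125062501 93900078765000750

√278 = [16; 1,2,16,2,1,32, …], period ℓ=6 (even) → k=5
a_0=16:  p_0=16·1+0=16,  q_0=16·0+1=1
…
a_2=2:  p_2=2·17+16=50,  q_2=2·1+1=3
…
a_4=2:  p_4=2·817+50=1684,  q_4=2·49+3=101
a_5=1:  p_5=1·1684+817=2501,  q_5=1·101+49=150
fundamental: x₁=2501, y₁=150  (since 6255001 − 278·22500 = 1)
(2501+150√278)^2 = 12510001 + 750300√278
(2501+150√278)^3 = 62575022501 + 3753000450√278
(2501+150√278)^4 = 313000250040001 + 18772507500600√278
(2501+150√278)^5 = 1565627188125062501 + 93900078765000750√278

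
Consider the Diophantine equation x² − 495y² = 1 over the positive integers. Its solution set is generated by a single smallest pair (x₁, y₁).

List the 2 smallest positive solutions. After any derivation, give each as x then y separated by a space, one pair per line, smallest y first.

89 4
15841 712

√495 = [22; 4,44, …], period ℓ=2 (even) → k=1
i=0: a=22 ⇒ p=22, q=1
i=1: a=4 ⇒ p=89, q=4
fundamental: x₁=89, y₁=4  (since 7921 − 495·16 = 1)
(x_2, y_2) = (89·89 + 495·4·4, 89·4 + 4·89) = (15841, 712)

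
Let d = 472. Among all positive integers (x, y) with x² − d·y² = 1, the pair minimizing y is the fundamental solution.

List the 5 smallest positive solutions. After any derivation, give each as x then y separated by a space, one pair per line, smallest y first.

d=472: √d = [21; 1,2,1,1,1,…,2,1,42] (ℓ=14, even), read p_13/q_13
k=0  a_k=21  p_k/q_k = 21/1
k=1  a_k=1  p_k/q_k = 22/1
k=2  a_k=2  p_k/q_k = 65/3
k=3  a_k=1  p_k/q_k = 87/4
k=4  a_k=1  p_k/q_k = 152/7
k=5  a_k=1  p_k/q_k = 239/11
…
k=7  a_k=5  p_k/q_k = 5779/266
k=8  a_k=4  p_k/q_k = 24224/1115
k=9  a_k=1  p_k/q_k = 30003/1381
k=10  a_k=1  p_k/q_k = 54227/2496
…
k=12  a_k=2  p_k/q_k = 222687/10250
k=13  a_k=1  p_k/q_k = 306917/14127
→ (306917, 14127).  Check: 306917²=94198044889, 472·14127²=94198044888, difference 1.
n=2: (306917,14127)∘(306917,14127) = (306917·306917+472·14127·14127, 306917·14127+14127·306917) = (188396089777,8671632918)
n=3: (188396089777,8671632918)∘(306917,14127) = (306917·188396089777+472·14127·8671632918, 306917·8671632918+14127·188396089777) = (115643925371868101,5322943120573485)
n=4: (115643925371868101,5322943120573485)∘(306917,14127) = (306917·115643925371868101+472·14127·5322943120573485, 306917·5322943120573485+14127·115643925371868101) = (70986173286526887819457,3267403467465432958572)
n=5: (70986173286526887819457,3267403467465432958572)∘(306917,14127) = (306917·70986173286526887819457+472·14127·3267403467465432958572, 306917·3267403467465432958572+14127·70986173286526887819457) = (43573726693046301732396700037,2005643340042853631571511563)

306917 14127
188396089777 8671632918
115643925371868101 5322943120573485
70986173286526887819457 3267403467465432958572
43573726693046301732396700037 2005643340042853631571511563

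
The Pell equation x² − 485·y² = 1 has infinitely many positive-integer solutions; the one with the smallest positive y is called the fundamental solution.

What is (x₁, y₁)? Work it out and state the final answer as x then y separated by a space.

969 44

d=485: √d = [22; 44] (ℓ=1, odd), read p_1/q_1
step 0: (22, 1)  from 22·(1,0) + (0,1)
step 1: (969, 44)  from 44·(22,1) + (1,0)
→ (969, 44).  Check: 969²=938961, 485·44²=938960, difference 1.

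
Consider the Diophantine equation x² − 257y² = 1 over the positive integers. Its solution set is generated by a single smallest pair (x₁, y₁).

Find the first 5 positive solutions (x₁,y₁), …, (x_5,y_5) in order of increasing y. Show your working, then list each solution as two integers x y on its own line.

√257 → a₀=16, period (32); ℓ=1 odd so k=1
a_0=16:  p_0=16·1+0=16,  q_0=16·0+1=1
a_1=32:  p_1=32·16+1=513,  q_1=32·1+0=32
→ (513, 32).  Check: 513²=263169, 257·32²=263168, difference 1.
n=2: (513,32)∘(513,32) = (513·513+257·32·32, 513·32+32·513) = (526337,32832)
n=3: (526337,32832)∘(513,32) = (513·526337+257·32·32832, 513·32832+32·526337) = (540021249,33685600)
n=4: (540021249,33685600)∘(513,32) = (513·540021249+257·32·33685600, 513·33685600+32·540021249) = (554061275137,34561392768)
n=5: (554061275137,34561392768)∘(513,32) = (513·554061275137+257·32·34561392768, 513·34561392768+32·554061275137) = (568466328269313,35459955294368)

513 32
526337 32832
540021249 33685600
554061275137 34561392768
568466328269313 35459955294368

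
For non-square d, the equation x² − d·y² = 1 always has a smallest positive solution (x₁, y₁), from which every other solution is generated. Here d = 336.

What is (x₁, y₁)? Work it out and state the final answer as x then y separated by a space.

55 3

√336 = [18; 3,36, …], period ℓ=2 (even) → k=1
i=0: a=18 ⇒ p=18, q=1
i=1: a=3 ⇒ p=55, q=3
(x₁, y₁) = (55, 3);  55² − 336·3² = 1 ✓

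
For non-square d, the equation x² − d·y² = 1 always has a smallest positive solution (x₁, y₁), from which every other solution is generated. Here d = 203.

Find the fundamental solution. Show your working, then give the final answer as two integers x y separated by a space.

[14; 4,28] for √203; ℓ=2 ⇒ convergent index 1
step 0: (14, 1)  from 14·(1,0) + (0,1)
step 1: (57, 4)  from 4·(14,1) + (1,0)
fundamental: x₁=57, y₁=4  (since 3249 − 203·16 = 1)

57 4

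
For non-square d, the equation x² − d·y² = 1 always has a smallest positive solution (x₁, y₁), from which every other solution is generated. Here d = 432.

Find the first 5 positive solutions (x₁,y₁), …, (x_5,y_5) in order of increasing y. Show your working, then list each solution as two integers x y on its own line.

d=432: √d = [20; 1,3,1,1,1,3,1,40] (ℓ=8, even), read p_7/q_7
a_0=20:  p_0=20·1+0=20,  q_0=20·0+1=1
a_1=1:  p_1=1·20+1=21,  q_1=1·1+0=1
a_2=3:  p_2=3·21+20=83,  q_2=3·1+1=4
a_3=1:  p_3=1·83+21=104,  q_3=1·4+1=5
…
a_5=1:  p_5=1·187+104=291,  q_5=1·9+5=14
a_6=3:  p_6=3·291+187=1060,  q_6=3·14+9=51
a_7=1:  p_7=1·1060+291=1351,  q_7=1·51+14=65
(x₁, y₁) = (1351, 65);  1351² − 432·65² = 1 ✓
(1351+65√432)^2 = 3650401 + 175630√432
(1351+65√432)^3 = 9863382151 + 474552195√432
(1351+65√432)^4 = 26650854921601 + 1282239855260√432
(1351+65√432)^5 = 72010600134783751 + 3464611614360325√432

1351 65
3650401 175630
9863382151 474552195
26650854921601 1282239855260
72010600134783751 3464611614360325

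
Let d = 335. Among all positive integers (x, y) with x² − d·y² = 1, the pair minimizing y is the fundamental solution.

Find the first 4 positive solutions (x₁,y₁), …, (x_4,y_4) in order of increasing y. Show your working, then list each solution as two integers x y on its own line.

d=335: √d = [18; 3,3,3,36] (ℓ=4, even), read p_3/q_3
k=0  a_k=18  p_k/q_k = 18/1
k=1  a_k=3  p_k/q_k = 55/3
k=2  a_k=3  p_k/q_k = 183/10
k=3  a_k=3  p_k/q_k = 604/33
fundamental: x₁=604, y₁=33  (since 364816 − 335·1089 = 1)
(604+33√335)^2 = 729631 + 39864√335
(604+33√335)^3 = 881393644 + 48155679√335
(604+33√335)^4 = 1064722792321 + 58172020368√335

604 33
729631 39864
881393644 48155679
1064722792321 58172020368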